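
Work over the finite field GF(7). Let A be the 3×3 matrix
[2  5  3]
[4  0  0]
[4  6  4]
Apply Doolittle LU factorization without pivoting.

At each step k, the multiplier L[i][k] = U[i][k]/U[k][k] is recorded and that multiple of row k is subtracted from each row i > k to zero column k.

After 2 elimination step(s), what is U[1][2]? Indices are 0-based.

[col 0] pivot 2
  R1 -= 2*R0 → (0, 4, 1)  (L[1][0] := 2)
  R2 -= 2*R0 → (0, 3, 5)  (L[2][0] := 2)
[col 1] pivot 4
  R2 -= 6*R1 → (0, 0, 6)  (L[2][1] := 6)

U[1][2] = 1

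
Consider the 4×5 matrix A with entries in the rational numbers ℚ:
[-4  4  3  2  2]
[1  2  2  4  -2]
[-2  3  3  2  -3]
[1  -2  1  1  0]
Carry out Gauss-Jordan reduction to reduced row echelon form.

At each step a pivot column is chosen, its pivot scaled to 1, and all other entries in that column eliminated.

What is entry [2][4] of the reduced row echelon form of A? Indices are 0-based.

[1] R0 /= -4  ⇒  (1, -1, -3/4, -1/2, -1/2)
     R1 -= 1·R0  ⇒  (0, 3, 11/4, 9/2, -3/2)
     R2 -= -2·R0  ⇒  (0, 1, 3/2, 1, -4)
     R3 -= 1·R0  ⇒  (0, -1, 7/4, 3/2, 1/2)
[2] R1 /= 3  ⇒  (0, 1, 11/12, 3/2, -1/2)
     R0 -= -1·R1  ⇒  (1, 0, 1/6, 1, -1)
     R2 -= 1·R1  ⇒  (0, 0, 7/12, -1/2, -7/2)
     R3 -= -1·R1  ⇒  (0, 0, 8/3, 3, 0)
[3] R2 /= 7/12  ⇒  (0, 0, 1, -6/7, -6)
     R0 -= 1/6·R2  ⇒  (1, 0, 0, 8/7, 0)
     R1 -= 11/12·R2  ⇒  (0, 1, 0, 16/7, 5)
     R3 -= 8/3·R2  ⇒  (0, 0, 0, 37/7, 16)
[4] R3 /= 37/7  ⇒  (0, 0, 0, 1, 112/37)
     R0 -= 8/7·R3  ⇒  (1, 0, 0, 0, -128/37)
     R1 -= 16/7·R3  ⇒  (0, 1, 0, 0, -71/37)
     R2 -= -6/7·R3  ⇒  (0, 0, 1, 0, -126/37)

M[2][4] = -126/37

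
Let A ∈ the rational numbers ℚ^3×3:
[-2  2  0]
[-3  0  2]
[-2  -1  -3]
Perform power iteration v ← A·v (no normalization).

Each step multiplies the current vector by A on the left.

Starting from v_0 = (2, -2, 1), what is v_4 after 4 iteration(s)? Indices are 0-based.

v_0 = (2, -2, 1).
v_1 = A·v_0 = (-8, -4, -5).
v_2 = A·v_1 = (8, 14, 35).
v_3 = A·v_2 = (12, 46, -135).
v_4 = A·v_3 = (68, -306, 335).

v_4 = (68, -306, 335)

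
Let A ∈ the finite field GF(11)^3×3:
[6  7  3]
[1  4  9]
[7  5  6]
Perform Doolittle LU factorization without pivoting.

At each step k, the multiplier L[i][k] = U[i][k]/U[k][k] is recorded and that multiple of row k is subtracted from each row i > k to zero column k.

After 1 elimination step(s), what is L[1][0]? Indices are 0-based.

Step 1: pivot at (0,0) is 6.
  row1 ← row1 − (2)·row0  ⇒  L[1][0]=2, U row1=(0, 1, 3)
  row2 ← row2 − (3)·row0  ⇒  L[2][0]=3, U row2=(0, 6, 8)

L[1][0] = 2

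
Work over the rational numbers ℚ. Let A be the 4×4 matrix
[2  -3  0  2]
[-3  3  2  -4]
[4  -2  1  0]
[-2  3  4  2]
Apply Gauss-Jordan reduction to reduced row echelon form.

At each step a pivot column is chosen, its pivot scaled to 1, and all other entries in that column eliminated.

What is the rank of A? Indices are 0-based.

step 1: normalize row 0 (÷2) = (1, -3/2, 0, 1)
  row 1: subtract -3×row0 = (0, -3/2, 2, -1)
  row 2: subtract 4×row0 = (0, 4, 1, -4)
  row 3: subtract -2×row0 = (0, 0, 4, 4)
step 2: normalize row 1 (÷-3/2) = (0, 1, -4/3, 2/3)
  row 0: subtract -3/2×row1 = (1, 0, -2, 2)
  row 2: subtract 4×row1 = (0, 0, 19/3, -20/3)
step 3: normalize row 2 (÷19/3) = (0, 0, 1, -20/19)
  row 0: subtract -2×row2 = (1, 0, 0, -2/19)
  row 1: subtract -4/3×row2 = (0, 1, 0, -14/19)
  row 3: subtract 4×row2 = (0, 0, 0, 156/19)
step 4: normalize row 3 (÷156/19) = (0, 0, 0, 1)
  row 0: subtract -2/19×row3 = (1, 0, 0, 0)
  row 1: subtract -14/19×row3 = (0, 1, 0, 0)
  row 2: subtract -20/19×row3 = (0, 0, 1, 0)

rank = 4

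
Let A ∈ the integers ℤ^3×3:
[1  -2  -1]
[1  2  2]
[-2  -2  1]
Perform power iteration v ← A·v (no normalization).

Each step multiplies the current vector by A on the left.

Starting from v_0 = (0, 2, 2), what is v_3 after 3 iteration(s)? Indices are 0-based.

v_0 = (0, 2, 2).
v_1 = A·v_0 = (-6, 8, -2).
v_2 = A·v_1 = (-20, 6, -6).
v_3 = A·v_2 = (-26, -20, 22).

v_3 = (-26, -20, 22)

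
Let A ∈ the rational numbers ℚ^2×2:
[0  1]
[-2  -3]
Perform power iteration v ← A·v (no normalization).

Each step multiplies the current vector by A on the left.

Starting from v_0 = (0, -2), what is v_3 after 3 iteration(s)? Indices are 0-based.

v_3 = (-14, 30)

v_0 = (0, -2).
v_1 = A·v_0 = (-2, 6).
v_2 = A·v_1 = (6, -14).
v_3 = A·v_2 = (-14, 30).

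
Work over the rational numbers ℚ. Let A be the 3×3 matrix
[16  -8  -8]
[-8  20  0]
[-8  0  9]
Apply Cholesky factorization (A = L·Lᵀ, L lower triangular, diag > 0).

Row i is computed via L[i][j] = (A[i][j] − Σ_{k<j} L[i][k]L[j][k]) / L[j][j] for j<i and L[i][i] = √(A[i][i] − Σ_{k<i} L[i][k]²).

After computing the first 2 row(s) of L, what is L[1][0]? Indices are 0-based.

L[1][0] = -2

Step 1: L[0][0] = √(16) = 4.
  L[1][0] = (-8) / L[0][0] = -2.
Step 2: L[1][1] = √(16) = 4.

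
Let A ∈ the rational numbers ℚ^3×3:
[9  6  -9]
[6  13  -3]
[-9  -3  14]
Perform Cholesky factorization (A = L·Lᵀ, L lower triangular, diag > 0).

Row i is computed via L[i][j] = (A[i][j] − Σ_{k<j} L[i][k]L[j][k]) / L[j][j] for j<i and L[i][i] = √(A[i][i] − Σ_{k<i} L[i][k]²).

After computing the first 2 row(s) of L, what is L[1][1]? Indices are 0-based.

L[1][1] = 3

Step 1: L[0][0] = √(9) = 3.
  L[1][0] = (6) / L[0][0] = 2.
Step 2: L[1][1] = √(9) = 3.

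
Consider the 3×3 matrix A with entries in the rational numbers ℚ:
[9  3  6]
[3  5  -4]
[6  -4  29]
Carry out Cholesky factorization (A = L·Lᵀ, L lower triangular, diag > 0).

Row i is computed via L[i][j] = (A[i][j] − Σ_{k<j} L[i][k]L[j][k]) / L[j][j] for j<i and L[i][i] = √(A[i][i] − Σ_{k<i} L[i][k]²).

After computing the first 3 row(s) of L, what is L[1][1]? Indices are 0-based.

L[1][1] = 2

Step 1: L[0][0] = √(9) = 3.
  L[1][0] = (3) / L[0][0] = 1.
Step 2: L[1][1] = √(4) = 2.
  L[2][0] = (6) / L[0][0] = 2.
  L[2][1] = (-6) / L[1][1] = -3.
Step 3: L[2][2] = √(16) = 4.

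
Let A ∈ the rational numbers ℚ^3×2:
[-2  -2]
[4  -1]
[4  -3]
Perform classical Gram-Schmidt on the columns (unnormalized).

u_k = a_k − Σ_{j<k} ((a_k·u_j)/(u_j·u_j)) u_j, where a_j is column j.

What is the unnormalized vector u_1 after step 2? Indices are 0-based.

u_1 = (-8/3, 1/3, -5/3)

Step 1: u_0 = a_0 = (-2, 4, 4).
Step 2: u_1 = a_1 − (-1/3)·u_0 = (-8/3, 1/3, -5/3).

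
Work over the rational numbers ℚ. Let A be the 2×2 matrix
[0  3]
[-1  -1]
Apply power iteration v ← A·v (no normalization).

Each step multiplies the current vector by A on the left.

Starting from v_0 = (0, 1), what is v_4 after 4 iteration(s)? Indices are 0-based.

v_0 = (0, 1).
v_1 = A·v_0 = (3, -1).
v_2 = A·v_1 = (-3, -2).
v_3 = A·v_2 = (-6, 5).
v_4 = A·v_3 = (15, 1).

v_4 = (15, 1)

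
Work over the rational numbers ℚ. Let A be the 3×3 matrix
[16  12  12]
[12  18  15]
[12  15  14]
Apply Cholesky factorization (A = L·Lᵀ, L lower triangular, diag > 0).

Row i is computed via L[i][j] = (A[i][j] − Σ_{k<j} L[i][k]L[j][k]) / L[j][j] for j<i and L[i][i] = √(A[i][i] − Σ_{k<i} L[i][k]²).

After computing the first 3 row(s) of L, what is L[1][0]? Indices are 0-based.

Step 1: L[0][0] = √(16) = 4.
  L[1][0] = (12) / L[0][0] = 3.
Step 2: L[1][1] = √(9) = 3.
  L[2][0] = (12) / L[0][0] = 3.
  L[2][1] = (6) / L[1][1] = 2.
Step 3: L[2][2] = √(1) = 1.

L[1][0] = 3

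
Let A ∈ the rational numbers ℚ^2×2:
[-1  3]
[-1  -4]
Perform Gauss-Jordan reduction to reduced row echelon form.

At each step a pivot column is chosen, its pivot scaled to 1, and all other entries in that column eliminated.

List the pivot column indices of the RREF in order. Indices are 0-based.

step 1: normalize row 0 (÷-1) = (1, -3)
  row 1: subtract -1×row0 = (0, -7)
step 2: normalize row 1 (÷-7) = (0, 1)
  row 0: subtract -3×row1 = (1, 0)

pivot columns: 0, 1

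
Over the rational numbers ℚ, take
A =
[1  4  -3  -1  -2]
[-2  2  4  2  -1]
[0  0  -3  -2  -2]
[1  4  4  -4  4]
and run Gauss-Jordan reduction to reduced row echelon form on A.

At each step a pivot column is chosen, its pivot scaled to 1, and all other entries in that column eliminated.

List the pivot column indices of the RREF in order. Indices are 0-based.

pivot(0,0)=1: scale R0 → (1, 4, -3, -1, -2)
  clear (1,0): R1 −= (-2)R0 → (0, 10, -2, 0, -5)
  clear (3,0): R3 −= (1)R0 → (0, 0, 7, -3, 6)
pivot(1,1)=10: scale R1 → (0, 1, -1/5, 0, -1/2)
  clear (0,1): R0 −= (4)R1 → (1, 0, -11/5, -1, 0)
pivot(2,2)=-3: scale R2 → (0, 0, 1, 2/3, 2/3)
  clear (0,2): R0 −= (-11/5)R2 → (1, 0, 0, 7/15, 22/15)
  clear (1,2): R1 −= (-1/5)R2 → (0, 1, 0, 2/15, -11/30)
  clear (3,2): R3 −= (7)R2 → (0, 0, 0, -23/3, 4/3)
pivot(3,3)=-23/3: scale R3 → (0, 0, 0, 1, -4/23)
  clear (0,3): R0 −= (7/15)R3 → (1, 0, 0, 0, 178/115)
  clear (1,3): R1 −= (2/15)R3 → (0, 1, 0, 0, -79/230)
  clear (2,3): R2 −= (2/3)R3 → (0, 0, 1, 0, 18/23)

pivot columns: 0, 1, 2, 3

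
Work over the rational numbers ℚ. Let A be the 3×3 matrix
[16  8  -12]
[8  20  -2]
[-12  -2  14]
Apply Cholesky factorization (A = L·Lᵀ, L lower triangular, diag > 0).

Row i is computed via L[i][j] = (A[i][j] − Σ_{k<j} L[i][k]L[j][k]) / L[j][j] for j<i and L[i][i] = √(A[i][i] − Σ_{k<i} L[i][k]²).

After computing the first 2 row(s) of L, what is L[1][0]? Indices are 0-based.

L[1][0] = 2

Step 1: L[0][0] = √(16) = 4.
  L[1][0] = (8) / L[0][0] = 2.
Step 2: L[1][1] = √(16) = 4.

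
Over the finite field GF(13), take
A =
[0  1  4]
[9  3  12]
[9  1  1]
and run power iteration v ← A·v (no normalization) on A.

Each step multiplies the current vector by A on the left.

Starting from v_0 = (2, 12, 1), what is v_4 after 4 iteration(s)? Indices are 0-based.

v_0 = (2, 12, 1).
v_1 = A·v_0 = (3, 1, 5).
v_2 = A·v_1 = (8, 12, 7).
v_3 = A·v_2 = (1, 10, 0).
v_4 = A·v_3 = (10, 0, 6).

v_4 = (10, 0, 6)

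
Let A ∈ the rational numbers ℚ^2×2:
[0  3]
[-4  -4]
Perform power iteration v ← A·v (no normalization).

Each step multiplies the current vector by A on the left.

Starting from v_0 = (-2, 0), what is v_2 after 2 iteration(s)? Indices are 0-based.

v_2 = (24, -32)

v_0 = (-2, 0).
v_1 = A·v_0 = (0, 8).
v_2 = A·v_1 = (24, -32).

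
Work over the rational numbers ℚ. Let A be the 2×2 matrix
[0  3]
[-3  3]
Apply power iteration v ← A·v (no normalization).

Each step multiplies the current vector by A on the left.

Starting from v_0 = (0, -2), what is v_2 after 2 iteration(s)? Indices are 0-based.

v_0 = (0, -2).
v_1 = A·v_0 = (-6, -6).
v_2 = A·v_1 = (-18, 0).

v_2 = (-18, 0)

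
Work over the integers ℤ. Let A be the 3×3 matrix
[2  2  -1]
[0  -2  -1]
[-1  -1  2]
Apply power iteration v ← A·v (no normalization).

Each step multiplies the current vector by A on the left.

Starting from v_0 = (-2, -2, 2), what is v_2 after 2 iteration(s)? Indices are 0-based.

v_0 = (-2, -2, 2).
v_1 = A·v_0 = (-10, 2, 8).
v_2 = A·v_1 = (-24, -12, 24).

v_2 = (-24, -12, 24)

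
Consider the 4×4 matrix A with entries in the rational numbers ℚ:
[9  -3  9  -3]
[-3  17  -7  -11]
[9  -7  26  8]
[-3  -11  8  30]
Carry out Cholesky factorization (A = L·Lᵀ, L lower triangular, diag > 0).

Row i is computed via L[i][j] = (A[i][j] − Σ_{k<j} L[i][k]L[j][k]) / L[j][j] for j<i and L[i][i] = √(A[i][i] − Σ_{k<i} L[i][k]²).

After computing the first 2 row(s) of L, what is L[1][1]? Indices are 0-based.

L[1][1] = 4

Step 1: L[0][0] = √(9) = 3.
  L[1][0] = (-3) / L[0][0] = -1.
Step 2: L[1][1] = √(16) = 4.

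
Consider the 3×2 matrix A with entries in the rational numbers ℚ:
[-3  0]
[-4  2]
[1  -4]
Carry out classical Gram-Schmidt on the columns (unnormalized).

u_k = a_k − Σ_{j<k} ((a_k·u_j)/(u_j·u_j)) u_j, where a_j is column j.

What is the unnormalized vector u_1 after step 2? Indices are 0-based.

Step 1: u_0 = a_0 = (-3, -4, 1).
Step 2: u_1 = a_1 − (-6/13)·u_0 = (-18/13, 2/13, -46/13).

u_1 = (-18/13, 2/13, -46/13)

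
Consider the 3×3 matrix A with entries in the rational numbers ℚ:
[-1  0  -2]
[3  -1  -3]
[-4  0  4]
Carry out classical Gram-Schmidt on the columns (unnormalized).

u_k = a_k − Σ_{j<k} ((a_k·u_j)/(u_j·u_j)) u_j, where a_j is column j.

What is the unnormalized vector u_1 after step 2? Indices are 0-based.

u_1 = (-3/26, -17/26, -6/13)

Step 1: u_0 = a_0 = (-1, 3, -4).
Step 2: u_1 = a_1 − (-3/26)·u_0 = (-3/26, -17/26, -6/13).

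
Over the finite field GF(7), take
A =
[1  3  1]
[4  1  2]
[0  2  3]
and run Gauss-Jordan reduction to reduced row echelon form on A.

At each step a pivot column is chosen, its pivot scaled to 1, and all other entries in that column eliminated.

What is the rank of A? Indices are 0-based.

rank = 3

pivot(0,0)=1: scale R0 → (1, 3, 1)
  clear (1,0): R1 −= (4)R0 → (0, 3, 5)
pivot(1,1)=3: scale R1 → (0, 1, 4)
  clear (0,1): R0 −= (3)R1 → (1, 0, 3)
  clear (2,1): R2 −= (2)R1 → (0, 0, 2)
pivot(2,2)=2: scale R2 → (0, 0, 1)
  clear (0,2): R0 −= (3)R2 → (1, 0, 0)
  clear (1,2): R1 −= (4)R2 → (0, 1, 0)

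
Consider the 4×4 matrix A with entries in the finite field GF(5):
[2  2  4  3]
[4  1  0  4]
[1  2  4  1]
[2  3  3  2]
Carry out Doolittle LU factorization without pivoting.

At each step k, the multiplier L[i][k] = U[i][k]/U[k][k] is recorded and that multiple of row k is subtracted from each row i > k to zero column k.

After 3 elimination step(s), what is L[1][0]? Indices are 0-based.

L[1][0] = 2

k=0: U[0][0]=2
  eliminate (1,0): mult=2, new row 1: (0, 2, 2, 3); set L[1][0]=2
  eliminate (2,0): mult=3, new row 2: (0, 1, 2, 2); set L[2][0]=3
  eliminate (3,0): mult=1, new row 3: (0, 1, 4, 4); set L[3][0]=1
k=1: U[1][1]=2
  eliminate (2,1): mult=3, new row 2: (0, 0, 1, 3); set L[2][1]=3
  eliminate (3,1): mult=3, new row 3: (0, 0, 3, 0); set L[3][1]=3
k=2: U[2][2]=1
  eliminate (3,2): mult=3, new row 3: (0, 0, 0, 1); set L[3][2]=3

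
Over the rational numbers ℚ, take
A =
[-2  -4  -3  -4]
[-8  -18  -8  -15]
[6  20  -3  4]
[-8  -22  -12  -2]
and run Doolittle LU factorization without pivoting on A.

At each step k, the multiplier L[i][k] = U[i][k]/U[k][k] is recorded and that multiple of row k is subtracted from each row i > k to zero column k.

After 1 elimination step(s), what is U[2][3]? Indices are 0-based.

[col 0] pivot -2
  R1 -= 4*R0 → (0, -2, 4, 1)  (L[1][0] := 4)
  R2 -= -3*R0 → (0, 8, -12, -8)  (L[2][0] := -3)
  R3 -= 4*R0 → (0, -6, 0, 14)  (L[3][0] := 4)

U[2][3] = -8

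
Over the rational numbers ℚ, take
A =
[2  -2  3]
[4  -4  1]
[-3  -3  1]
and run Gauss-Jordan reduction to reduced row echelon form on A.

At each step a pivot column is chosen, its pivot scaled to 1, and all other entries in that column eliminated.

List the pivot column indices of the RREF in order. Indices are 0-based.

step 1: normalize row 0 (÷2) = (1, -1, 3/2)
  row 1: subtract 4×row0 = (0, 0, -5)
  row 2: subtract -3×row0 = (0, -6, 11/2)
step 2: exchange rows 1,2
step 2: normalize row 1 (÷-6) = (0, 1, -11/12)
  row 0: subtract -1×row1 = (1, 0, 7/12)
step 3: normalize row 2 (÷-5) = (0, 0, 1)
  row 0: subtract 7/12×row2 = (1, 0, 0)
  row 1: subtract -11/12×row2 = (0, 1, 0)

pivot columns: 0, 1, 2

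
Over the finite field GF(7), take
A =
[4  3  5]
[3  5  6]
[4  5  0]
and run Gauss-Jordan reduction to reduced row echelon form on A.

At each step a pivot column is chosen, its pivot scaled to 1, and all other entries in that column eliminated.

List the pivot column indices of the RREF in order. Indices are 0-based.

pivot columns: 0, 1, 2

[1] R0 /= 4  ⇒  (1, 6, 3)
     R1 -= 3·R0  ⇒  (0, 1, 4)
     R2 -= 4·R0  ⇒  (0, 2, 2)
[2] R1 /= 1  ⇒  (0, 1, 4)
     R0 -= 6·R1  ⇒  (1, 0, 0)
     R2 -= 2·R1  ⇒  (0, 0, 1)
[3] R2 /= 1  ⇒  (0, 0, 1)
     R1 -= 4·R2  ⇒  (0, 1, 0)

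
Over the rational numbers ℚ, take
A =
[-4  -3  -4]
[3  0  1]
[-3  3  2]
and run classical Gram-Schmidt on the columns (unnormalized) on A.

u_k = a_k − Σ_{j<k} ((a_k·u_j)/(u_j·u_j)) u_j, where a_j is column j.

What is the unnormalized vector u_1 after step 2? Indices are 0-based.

u_1 = (-45/17, -9/34, 111/34)

Step 1: u_0 = a_0 = (-4, 3, -3).
Step 2: u_1 = a_1 − (3/34)·u_0 = (-45/17, -9/34, 111/34).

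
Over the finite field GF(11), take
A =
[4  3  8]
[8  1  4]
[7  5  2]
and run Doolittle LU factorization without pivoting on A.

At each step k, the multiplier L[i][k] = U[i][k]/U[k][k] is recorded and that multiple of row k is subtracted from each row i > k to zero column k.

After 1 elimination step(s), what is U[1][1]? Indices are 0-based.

U[1][1] = 6

[col 0] pivot 4
  R1 -= 2*R0 → (0, 6, 10)  (L[1][0] := 2)
  R2 -= 10*R0 → (0, 8, 10)  (L[2][0] := 10)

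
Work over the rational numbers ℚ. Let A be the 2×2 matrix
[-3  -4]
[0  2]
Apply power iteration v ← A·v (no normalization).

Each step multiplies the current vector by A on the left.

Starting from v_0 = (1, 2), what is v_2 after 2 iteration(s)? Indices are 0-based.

v_2 = (17, 8)

v_0 = (1, 2).
v_1 = A·v_0 = (-11, 4).
v_2 = A·v_1 = (17, 8).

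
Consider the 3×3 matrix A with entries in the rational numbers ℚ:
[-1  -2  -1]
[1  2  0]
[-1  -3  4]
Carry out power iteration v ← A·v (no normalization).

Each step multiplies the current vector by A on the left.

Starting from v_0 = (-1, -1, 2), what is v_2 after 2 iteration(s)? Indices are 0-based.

v_0 = (-1, -1, 2).
v_1 = A·v_0 = (1, -3, 12).
v_2 = A·v_1 = (-7, -5, 56).

v_2 = (-7, -5, 56)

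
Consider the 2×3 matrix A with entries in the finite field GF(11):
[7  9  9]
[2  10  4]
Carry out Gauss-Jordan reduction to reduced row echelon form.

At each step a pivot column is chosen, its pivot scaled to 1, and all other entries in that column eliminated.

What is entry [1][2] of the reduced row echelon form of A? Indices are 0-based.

M[1][2] = 4

step 1: normalize row 0 (÷7) = (1, 6, 6)
  row 1: subtract 2×row0 = (0, 9, 3)
step 2: normalize row 1 (÷9) = (0, 1, 4)
  row 0: subtract 6×row1 = (1, 0, 4)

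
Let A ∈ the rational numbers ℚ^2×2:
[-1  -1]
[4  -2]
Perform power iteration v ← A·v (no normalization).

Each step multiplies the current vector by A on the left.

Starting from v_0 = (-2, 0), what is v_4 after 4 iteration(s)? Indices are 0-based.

v_4 = (54, -72)

v_0 = (-2, 0).
v_1 = A·v_0 = (2, -8).
v_2 = A·v_1 = (6, 24).
v_3 = A·v_2 = (-30, -24).
v_4 = A·v_3 = (54, -72).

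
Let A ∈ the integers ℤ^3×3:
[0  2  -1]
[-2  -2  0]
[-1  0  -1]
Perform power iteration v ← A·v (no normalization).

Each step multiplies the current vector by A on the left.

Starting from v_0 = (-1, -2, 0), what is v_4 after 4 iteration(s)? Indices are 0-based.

v_4 = (-14, 50, 25)

v_0 = (-1, -2, 0).
v_1 = A·v_0 = (-4, 6, 1).
v_2 = A·v_1 = (11, -4, 3).
v_3 = A·v_2 = (-11, -14, -14).
v_4 = A·v_3 = (-14, 50, 25).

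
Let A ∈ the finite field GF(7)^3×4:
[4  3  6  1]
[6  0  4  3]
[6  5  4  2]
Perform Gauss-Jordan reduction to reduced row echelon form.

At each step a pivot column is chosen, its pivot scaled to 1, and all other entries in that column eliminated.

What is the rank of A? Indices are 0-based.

[1] R0 /= 4  ⇒  (1, 6, 5, 2)
     R1 -= 6·R0  ⇒  (0, 6, 2, 5)
     R2 -= 6·R0  ⇒  (0, 4, 2, 4)
[2] R1 /= 6  ⇒  (0, 1, 5, 2)
     R0 -= 6·R1  ⇒  (1, 0, 3, 4)
     R2 -= 4·R1  ⇒  (0, 0, 3, 3)
[3] R2 /= 3  ⇒  (0, 0, 1, 1)
     R0 -= 3·R2  ⇒  (1, 0, 0, 1)
     R1 -= 5·R2  ⇒  (0, 1, 0, 4)

rank = 3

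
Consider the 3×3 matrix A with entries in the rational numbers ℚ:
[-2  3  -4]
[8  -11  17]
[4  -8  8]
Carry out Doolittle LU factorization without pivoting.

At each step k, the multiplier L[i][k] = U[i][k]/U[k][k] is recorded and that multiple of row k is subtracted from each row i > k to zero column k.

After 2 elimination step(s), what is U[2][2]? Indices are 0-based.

U[2][2] = 2

Step 1: pivot at (0,0) is -2.
  row1 ← row1 − (-4)·row0  ⇒  L[1][0]=-4, U row1=(0, 1, 1)
  row2 ← row2 − (-2)·row0  ⇒  L[2][0]=-2, U row2=(0, -2, 0)
Step 2: pivot at (1,1) is 1.
  row2 ← row2 − (-2)·row1  ⇒  L[2][1]=-2, U row2=(0, 0, 2)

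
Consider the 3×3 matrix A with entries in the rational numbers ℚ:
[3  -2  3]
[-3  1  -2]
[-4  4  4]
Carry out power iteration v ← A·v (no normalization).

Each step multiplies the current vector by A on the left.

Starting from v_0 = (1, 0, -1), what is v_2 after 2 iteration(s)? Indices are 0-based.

v_0 = (1, 0, -1).
v_1 = A·v_0 = (0, -1, -8).
v_2 = A·v_1 = (-22, 15, -36).

v_2 = (-22, 15, -36)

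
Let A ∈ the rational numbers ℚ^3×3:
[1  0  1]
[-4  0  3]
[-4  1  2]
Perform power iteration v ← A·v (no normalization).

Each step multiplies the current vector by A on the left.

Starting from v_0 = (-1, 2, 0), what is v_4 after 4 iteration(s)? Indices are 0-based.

v_4 = (67, 26, 24)

v_0 = (-1, 2, 0).
v_1 = A·v_0 = (-1, 4, 6).
v_2 = A·v_1 = (5, 22, 20).
v_3 = A·v_2 = (25, 40, 42).
v_4 = A·v_3 = (67, 26, 24).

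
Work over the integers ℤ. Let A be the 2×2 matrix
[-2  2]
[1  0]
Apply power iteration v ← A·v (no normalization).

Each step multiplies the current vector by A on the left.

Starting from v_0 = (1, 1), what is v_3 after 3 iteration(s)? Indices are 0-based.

v_3 = (-4, 2)

v_0 = (1, 1).
v_1 = A·v_0 = (0, 1).
v_2 = A·v_1 = (2, 0).
v_3 = A·v_2 = (-4, 2).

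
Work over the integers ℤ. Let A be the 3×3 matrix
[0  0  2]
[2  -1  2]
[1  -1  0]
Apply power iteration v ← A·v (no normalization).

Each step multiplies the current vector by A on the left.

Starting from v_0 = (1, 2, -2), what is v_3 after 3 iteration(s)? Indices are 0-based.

v_3 = (0, 2, 4)

v_0 = (1, 2, -2).
v_1 = A·v_0 = (-4, -4, -1).
v_2 = A·v_1 = (-2, -6, 0).
v_3 = A·v_2 = (0, 2, 4).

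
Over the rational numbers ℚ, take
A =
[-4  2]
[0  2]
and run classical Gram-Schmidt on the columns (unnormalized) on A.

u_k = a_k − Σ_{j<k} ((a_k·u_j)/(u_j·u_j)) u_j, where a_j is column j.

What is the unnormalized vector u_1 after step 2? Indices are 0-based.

Step 1: u_0 = a_0 = (-4, 0).
Step 2: u_1 = a_1 − (-1/2)·u_0 = (0, 2).

u_1 = (0, 2)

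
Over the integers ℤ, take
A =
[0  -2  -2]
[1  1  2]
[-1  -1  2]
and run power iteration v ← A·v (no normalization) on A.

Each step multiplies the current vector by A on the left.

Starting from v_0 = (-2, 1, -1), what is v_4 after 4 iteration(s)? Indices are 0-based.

v_4 = (-8, 11, -15)

v_0 = (-2, 1, -1).
v_1 = A·v_0 = (0, -3, -1).
v_2 = A·v_1 = (8, -5, 1).
v_3 = A·v_2 = (8, 5, -1).
v_4 = A·v_3 = (-8, 11, -15).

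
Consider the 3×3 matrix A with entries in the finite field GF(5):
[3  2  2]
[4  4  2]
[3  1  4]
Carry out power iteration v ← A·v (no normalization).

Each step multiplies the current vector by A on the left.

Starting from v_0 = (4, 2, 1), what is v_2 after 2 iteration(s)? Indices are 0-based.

v_2 = (2, 2, 2)

v_0 = (4, 2, 1).
v_1 = A·v_0 = (3, 1, 3).
v_2 = A·v_1 = (2, 2, 2).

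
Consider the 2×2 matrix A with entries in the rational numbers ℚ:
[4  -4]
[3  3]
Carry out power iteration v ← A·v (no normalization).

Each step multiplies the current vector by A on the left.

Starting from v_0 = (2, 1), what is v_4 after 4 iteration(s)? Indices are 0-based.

v_4 = (-1172, -537)

v_0 = (2, 1).
v_1 = A·v_0 = (4, 9).
v_2 = A·v_1 = (-20, 39).
v_3 = A·v_2 = (-236, 57).
v_4 = A·v_3 = (-1172, -537).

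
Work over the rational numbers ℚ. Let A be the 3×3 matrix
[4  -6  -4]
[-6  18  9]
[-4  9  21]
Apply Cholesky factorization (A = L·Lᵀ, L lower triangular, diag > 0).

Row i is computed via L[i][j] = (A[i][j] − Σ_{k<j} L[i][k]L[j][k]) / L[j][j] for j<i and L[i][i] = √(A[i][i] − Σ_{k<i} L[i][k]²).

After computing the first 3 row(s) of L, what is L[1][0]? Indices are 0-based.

L[1][0] = -3

Step 1: L[0][0] = √(4) = 2.
  L[1][0] = (-6) / L[0][0] = -3.
Step 2: L[1][1] = √(9) = 3.
  L[2][0] = (-4) / L[0][0] = -2.
  L[2][1] = (3) / L[1][1] = 1.
Step 3: L[2][2] = √(16) = 4.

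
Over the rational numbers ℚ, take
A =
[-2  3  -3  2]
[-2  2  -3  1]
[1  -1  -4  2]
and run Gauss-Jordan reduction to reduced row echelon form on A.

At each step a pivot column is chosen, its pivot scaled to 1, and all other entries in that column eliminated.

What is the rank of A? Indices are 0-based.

rank = 3

step 1: normalize row 0 (÷-2) = (1, -3/2, 3/2, -1)
  row 1: subtract -2×row0 = (0, -1, 0, -1)
  row 2: subtract 1×row0 = (0, 1/2, -11/2, 3)
step 2: normalize row 1 (÷-1) = (0, 1, 0, 1)
  row 0: subtract -3/2×row1 = (1, 0, 3/2, 1/2)
  row 2: subtract 1/2×row1 = (0, 0, -11/2, 5/2)
step 3: normalize row 2 (÷-11/2) = (0, 0, 1, -5/11)
  row 0: subtract 3/2×row2 = (1, 0, 0, 13/11)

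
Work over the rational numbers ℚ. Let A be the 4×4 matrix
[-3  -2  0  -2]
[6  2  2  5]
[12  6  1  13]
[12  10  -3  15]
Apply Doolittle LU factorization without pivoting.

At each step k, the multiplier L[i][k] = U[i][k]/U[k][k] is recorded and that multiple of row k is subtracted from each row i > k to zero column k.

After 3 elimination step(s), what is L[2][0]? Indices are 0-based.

L[2][0] = -4

Step 1: pivot at (0,0) is -3.
  row1 ← row1 − (-2)·row0  ⇒  L[1][0]=-2, U row1=(0, -2, 2, 1)
  row2 ← row2 − (-4)·row0  ⇒  L[2][0]=-4, U row2=(0, -2, 1, 5)
  row3 ← row3 − (-4)·row0  ⇒  L[3][0]=-4, U row3=(0, 2, -3, 7)
Step 2: pivot at (1,1) is -2.
  row2 ← row2 − (1)·row1  ⇒  L[2][1]=1, U row2=(0, 0, -1, 4)
  row3 ← row3 − (-1)·row1  ⇒  L[3][1]=-1, U row3=(0, 0, -1, 8)
Step 3: pivot at (2,2) is -1.
  row3 ← row3 − (1)·row2  ⇒  L[3][2]=1, U row3=(0, 0, 0, 4)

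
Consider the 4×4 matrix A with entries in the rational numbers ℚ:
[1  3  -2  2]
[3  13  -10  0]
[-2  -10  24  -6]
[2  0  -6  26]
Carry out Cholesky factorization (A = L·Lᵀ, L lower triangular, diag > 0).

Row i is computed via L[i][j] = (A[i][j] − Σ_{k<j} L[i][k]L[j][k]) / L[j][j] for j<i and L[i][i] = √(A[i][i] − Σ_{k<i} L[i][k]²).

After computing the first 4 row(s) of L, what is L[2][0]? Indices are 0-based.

Step 1: L[0][0] = √(1) = 1.
  L[1][0] = (3) / L[0][0] = 3.
Step 2: L[1][1] = √(4) = 2.
  L[2][0] = (-2) / L[0][0] = -2.
  L[2][1] = (-4) / L[1][1] = -2.
Step 3: L[2][2] = √(16) = 4.
  L[3][0] = (2) / L[0][0] = 2.
  L[3][1] = (-6) / L[1][1] = -3.
  L[3][2] = (-8) / L[2][2] = -2.
Step 4: L[3][3] = √(9) = 3.

L[2][0] = -2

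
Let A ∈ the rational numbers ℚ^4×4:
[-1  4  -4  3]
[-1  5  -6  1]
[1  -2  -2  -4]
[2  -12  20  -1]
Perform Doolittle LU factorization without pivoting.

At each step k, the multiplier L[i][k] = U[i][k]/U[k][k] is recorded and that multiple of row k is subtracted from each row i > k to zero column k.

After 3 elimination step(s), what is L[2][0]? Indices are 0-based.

k=0: U[0][0]=-1
  eliminate (1,0): mult=1, new row 1: (0, 1, -2, -2); set L[1][0]=1
  eliminate (2,0): mult=-1, new row 2: (0, 2, -6, -1); set L[2][0]=-1
  eliminate (3,0): mult=-2, new row 3: (0, -4, 12, 5); set L[3][0]=-2
k=1: U[1][1]=1
  eliminate (2,1): mult=2, new row 2: (0, 0, -2, 3); set L[2][1]=2
  eliminate (3,1): mult=-4, new row 3: (0, 0, 4, -3); set L[3][1]=-4
k=2: U[2][2]=-2
  eliminate (3,2): mult=-2, new row 3: (0, 0, 0, 3); set L[3][2]=-2

L[2][0] = -1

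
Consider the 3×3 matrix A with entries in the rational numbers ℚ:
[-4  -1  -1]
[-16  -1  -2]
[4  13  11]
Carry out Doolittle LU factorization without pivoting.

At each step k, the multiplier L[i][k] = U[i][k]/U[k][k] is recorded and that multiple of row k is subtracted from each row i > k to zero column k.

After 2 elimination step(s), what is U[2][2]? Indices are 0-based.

U[2][2] = 2

Step 1: pivot at (0,0) is -4.
  row1 ← row1 − (4)·row0  ⇒  L[1][0]=4, U row1=(0, 3, 2)
  row2 ← row2 − (-1)·row0  ⇒  L[2][0]=-1, U row2=(0, 12, 10)
Step 2: pivot at (1,1) is 3.
  row2 ← row2 − (4)·row1  ⇒  L[2][1]=4, U row2=(0, 0, 2)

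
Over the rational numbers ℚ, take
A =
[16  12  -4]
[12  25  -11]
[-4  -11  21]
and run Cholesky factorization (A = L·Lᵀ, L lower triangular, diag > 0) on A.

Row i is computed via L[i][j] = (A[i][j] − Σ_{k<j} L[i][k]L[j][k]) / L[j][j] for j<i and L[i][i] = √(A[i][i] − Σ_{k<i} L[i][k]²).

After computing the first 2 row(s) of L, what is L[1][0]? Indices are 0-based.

L[1][0] = 3

Step 1: L[0][0] = √(16) = 4.
  L[1][0] = (12) / L[0][0] = 3.
Step 2: L[1][1] = √(16) = 4.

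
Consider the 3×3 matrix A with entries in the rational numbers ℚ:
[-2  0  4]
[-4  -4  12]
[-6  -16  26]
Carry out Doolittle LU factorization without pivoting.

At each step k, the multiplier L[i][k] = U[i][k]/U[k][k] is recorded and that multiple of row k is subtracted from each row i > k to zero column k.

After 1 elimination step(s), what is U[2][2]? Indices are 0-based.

[col 0] pivot -2
  R1 -= 2*R0 → (0, -4, 4)  (L[1][0] := 2)
  R2 -= 3*R0 → (0, -16, 14)  (L[2][0] := 3)

U[2][2] = 14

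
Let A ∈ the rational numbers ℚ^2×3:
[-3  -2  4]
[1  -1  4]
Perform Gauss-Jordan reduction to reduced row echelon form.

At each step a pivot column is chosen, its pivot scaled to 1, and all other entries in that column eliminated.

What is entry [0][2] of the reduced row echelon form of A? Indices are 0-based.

M[0][2] = 4/5

[1] R0 /= -3  ⇒  (1, 2/3, -4/3)
     R1 -= 1·R0  ⇒  (0, -5/3, 16/3)
[2] R1 /= -5/3  ⇒  (0, 1, -16/5)
     R0 -= 2/3·R1  ⇒  (1, 0, 4/5)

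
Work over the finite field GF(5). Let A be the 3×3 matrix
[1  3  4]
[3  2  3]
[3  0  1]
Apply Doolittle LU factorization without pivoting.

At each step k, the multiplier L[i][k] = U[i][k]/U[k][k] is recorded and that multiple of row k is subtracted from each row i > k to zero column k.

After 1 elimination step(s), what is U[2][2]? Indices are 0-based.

U[2][2] = 4

[col 0] pivot 1
  R1 -= 3*R0 → (0, 3, 1)  (L[1][0] := 3)
  R2 -= 3*R0 → (0, 1, 4)  (L[2][0] := 3)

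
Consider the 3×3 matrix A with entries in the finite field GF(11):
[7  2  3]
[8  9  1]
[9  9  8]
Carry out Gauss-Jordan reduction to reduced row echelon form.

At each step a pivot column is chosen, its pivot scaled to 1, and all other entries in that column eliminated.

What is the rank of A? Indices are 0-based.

pivot(0,0)=7: scale R0 → (1, 5, 2)
  clear (1,0): R1 −= (8)R0 → (0, 2, 7)
  clear (2,0): R2 −= (9)R0 → (0, 8, 1)
pivot(1,1)=2: scale R1 → (0, 1, 9)
  clear (0,1): R0 −= (5)R1 → (1, 0, 1)
  clear (2,1): R2 −= (8)R1 → (0, 0, 6)
pivot(2,2)=6: scale R2 → (0, 0, 1)
  clear (0,2): R0 −= (1)R2 → (1, 0, 0)
  clear (1,2): R1 −= (9)R2 → (0, 1, 0)

rank = 3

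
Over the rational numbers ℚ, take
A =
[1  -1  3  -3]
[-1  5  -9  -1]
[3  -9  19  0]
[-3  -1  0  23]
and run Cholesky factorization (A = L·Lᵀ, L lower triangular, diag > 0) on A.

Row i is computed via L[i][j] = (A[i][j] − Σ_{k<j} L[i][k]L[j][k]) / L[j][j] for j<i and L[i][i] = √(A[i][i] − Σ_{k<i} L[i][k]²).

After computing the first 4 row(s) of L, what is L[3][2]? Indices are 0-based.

Step 1: L[0][0] = √(1) = 1.
  L[1][0] = (-1) / L[0][0] = -1.
Step 2: L[1][1] = √(4) = 2.
  L[2][0] = (3) / L[0][0] = 3.
  L[2][1] = (-6) / L[1][1] = -3.
Step 3: L[2][2] = √(1) = 1.
  L[3][0] = (-3) / L[0][0] = -3.
  L[3][1] = (-4) / L[1][1] = -2.
  L[3][2] = (3) / L[2][2] = 3.
Step 4: L[3][3] = √(1) = 1.

L[3][2] = 3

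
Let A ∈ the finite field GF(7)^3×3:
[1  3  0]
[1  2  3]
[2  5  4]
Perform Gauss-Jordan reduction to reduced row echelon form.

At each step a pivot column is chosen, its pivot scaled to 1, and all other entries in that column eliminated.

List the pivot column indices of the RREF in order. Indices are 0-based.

[1] R0 /= 1  ⇒  (1, 3, 0)
     R1 -= 1·R0  ⇒  (0, 6, 3)
     R2 -= 2·R0  ⇒  (0, 6, 4)
[2] R1 /= 6  ⇒  (0, 1, 4)
     R0 -= 3·R1  ⇒  (1, 0, 2)
     R2 -= 6·R1  ⇒  (0, 0, 1)
[3] R2 /= 1  ⇒  (0, 0, 1)
     R0 -= 2·R2  ⇒  (1, 0, 0)
     R1 -= 4·R2  ⇒  (0, 1, 0)

pivot columns: 0, 1, 2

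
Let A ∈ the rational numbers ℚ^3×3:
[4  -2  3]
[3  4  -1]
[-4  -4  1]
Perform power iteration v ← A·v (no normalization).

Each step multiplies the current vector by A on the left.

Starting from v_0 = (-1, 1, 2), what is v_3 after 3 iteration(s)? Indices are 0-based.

v_0 = (-1, 1, 2).
v_1 = A·v_0 = (0, -1, 2).
v_2 = A·v_1 = (8, -6, 6).
v_3 = A·v_2 = (62, -6, -2).

v_3 = (62, -6, -2)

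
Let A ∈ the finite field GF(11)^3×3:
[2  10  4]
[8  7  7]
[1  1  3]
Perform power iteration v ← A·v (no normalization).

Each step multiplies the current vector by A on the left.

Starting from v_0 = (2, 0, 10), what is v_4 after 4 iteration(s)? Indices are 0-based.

v_4 = (7, 7, 4)

v_0 = (2, 0, 10).
v_1 = A·v_0 = (0, 9, 10).
v_2 = A·v_1 = (9, 1, 6).
v_3 = A·v_2 = (8, 0, 6).
v_4 = A·v_3 = (7, 7, 4).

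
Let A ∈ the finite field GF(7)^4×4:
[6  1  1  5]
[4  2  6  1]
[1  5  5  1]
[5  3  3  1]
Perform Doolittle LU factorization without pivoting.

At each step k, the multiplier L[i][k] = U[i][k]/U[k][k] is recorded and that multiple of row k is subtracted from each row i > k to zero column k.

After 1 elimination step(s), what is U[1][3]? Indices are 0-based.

U[1][3] = 0

[col 0] pivot 6
  R1 -= 3*R0 → (0, 6, 3, 0)  (L[1][0] := 3)
  R2 -= 6*R0 → (0, 6, 6, 6)  (L[2][0] := 6)
  R3 -= 2*R0 → (0, 1, 1, 5)  (L[3][0] := 2)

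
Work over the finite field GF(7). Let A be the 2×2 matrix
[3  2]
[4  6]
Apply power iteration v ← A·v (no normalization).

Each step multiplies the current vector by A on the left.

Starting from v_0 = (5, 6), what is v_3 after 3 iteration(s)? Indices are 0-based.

v_3 = (4, 6)

v_0 = (5, 6).
v_1 = A·v_0 = (6, 0).
v_2 = A·v_1 = (4, 3).
v_3 = A·v_2 = (4, 6).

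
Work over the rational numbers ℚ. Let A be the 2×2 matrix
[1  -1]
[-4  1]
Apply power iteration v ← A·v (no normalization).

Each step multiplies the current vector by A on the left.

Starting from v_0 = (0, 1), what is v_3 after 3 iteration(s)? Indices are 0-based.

v_3 = (-7, 13)

v_0 = (0, 1).
v_1 = A·v_0 = (-1, 1).
v_2 = A·v_1 = (-2, 5).
v_3 = A·v_2 = (-7, 13).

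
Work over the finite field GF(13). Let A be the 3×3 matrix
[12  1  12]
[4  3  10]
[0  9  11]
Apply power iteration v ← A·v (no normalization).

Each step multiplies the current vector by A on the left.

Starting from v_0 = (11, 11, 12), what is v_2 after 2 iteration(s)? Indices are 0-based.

v_0 = (11, 11, 12).
v_1 = A·v_0 = (1, 2, 10).
v_2 = A·v_1 = (4, 6, 11).

v_2 = (4, 6, 11)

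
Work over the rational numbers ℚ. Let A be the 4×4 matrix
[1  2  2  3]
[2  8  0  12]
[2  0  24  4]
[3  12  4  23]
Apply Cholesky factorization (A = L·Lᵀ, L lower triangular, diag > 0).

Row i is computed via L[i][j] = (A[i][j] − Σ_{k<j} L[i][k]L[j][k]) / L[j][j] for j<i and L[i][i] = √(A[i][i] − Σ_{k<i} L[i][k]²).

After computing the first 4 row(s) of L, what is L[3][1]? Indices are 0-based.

L[3][1] = 3

Step 1: L[0][0] = √(1) = 1.
  L[1][0] = (2) / L[0][0] = 2.
Step 2: L[1][1] = √(4) = 2.
  L[2][0] = (2) / L[0][0] = 2.
  L[2][1] = (-4) / L[1][1] = -2.
Step 3: L[2][2] = √(16) = 4.
  L[3][0] = (3) / L[0][0] = 3.
  L[3][1] = (6) / L[1][1] = 3.
  L[3][2] = (4) / L[2][2] = 1.
Step 4: L[3][3] = √(4) = 2.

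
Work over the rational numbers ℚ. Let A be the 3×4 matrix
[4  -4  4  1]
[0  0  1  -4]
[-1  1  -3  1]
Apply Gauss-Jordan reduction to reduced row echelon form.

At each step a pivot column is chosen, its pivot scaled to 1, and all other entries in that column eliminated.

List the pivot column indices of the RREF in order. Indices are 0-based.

pivot columns: 0, 2, 3

[1] R0 /= 4  ⇒  (1, -1, 1, 1/4)
     R2 -= -1·R0  ⇒  (0, 0, -2, 5/4)
column 1 empty below row 1
[2] R1 /= 1  ⇒  (0, 0, 1, -4)
     R0 -= 1·R1  ⇒  (1, -1, 0, 17/4)
     R2 -= -2·R1  ⇒  (0, 0, 0, -27/4)
[3] R2 /= -27/4  ⇒  (0, 0, 0, 1)
     R0 -= 17/4·R2  ⇒  (1, -1, 0, 0)
     R1 -= -4·R2  ⇒  (0, 0, 1, 0)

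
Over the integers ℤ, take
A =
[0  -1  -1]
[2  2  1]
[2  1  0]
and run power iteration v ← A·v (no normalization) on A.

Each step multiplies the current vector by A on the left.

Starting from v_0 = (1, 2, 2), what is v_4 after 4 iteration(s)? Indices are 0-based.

v_4 = (12, -36, -24)

v_0 = (1, 2, 2).
v_1 = A·v_0 = (-4, 8, 4).
v_2 = A·v_1 = (-12, 12, 0).
v_3 = A·v_2 = (-12, 0, -12).
v_4 = A·v_3 = (12, -36, -24).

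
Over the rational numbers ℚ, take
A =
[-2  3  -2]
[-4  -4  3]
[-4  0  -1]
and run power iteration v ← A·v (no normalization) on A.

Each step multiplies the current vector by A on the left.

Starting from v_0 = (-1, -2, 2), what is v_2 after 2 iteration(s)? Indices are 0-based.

v_2 = (66, -34, 30)

v_0 = (-1, -2, 2).
v_1 = A·v_0 = (-8, 18, 2).
v_2 = A·v_1 = (66, -34, 30).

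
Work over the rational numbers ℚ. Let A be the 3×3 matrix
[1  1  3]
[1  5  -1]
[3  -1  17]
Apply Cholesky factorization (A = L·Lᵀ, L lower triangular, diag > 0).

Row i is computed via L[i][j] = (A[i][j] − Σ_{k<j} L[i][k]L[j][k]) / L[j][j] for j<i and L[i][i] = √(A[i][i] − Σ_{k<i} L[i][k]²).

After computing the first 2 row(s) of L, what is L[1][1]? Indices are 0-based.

L[1][1] = 2

Step 1: L[0][0] = √(1) = 1.
  L[1][0] = (1) / L[0][0] = 1.
Step 2: L[1][1] = √(4) = 2.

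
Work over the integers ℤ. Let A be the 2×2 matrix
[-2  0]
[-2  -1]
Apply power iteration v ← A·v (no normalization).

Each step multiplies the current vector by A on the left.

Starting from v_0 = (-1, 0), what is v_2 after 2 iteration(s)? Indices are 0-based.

v_0 = (-1, 0).
v_1 = A·v_0 = (2, 2).
v_2 = A·v_1 = (-4, -6).

v_2 = (-4, -6)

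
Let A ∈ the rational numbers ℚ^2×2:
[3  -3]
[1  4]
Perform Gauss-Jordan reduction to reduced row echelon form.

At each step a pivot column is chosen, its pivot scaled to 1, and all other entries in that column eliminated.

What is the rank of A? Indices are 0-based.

[1] R0 /= 3  ⇒  (1, -1)
     R1 -= 1·R0  ⇒  (0, 5)
[2] R1 /= 5  ⇒  (0, 1)
     R0 -= -1·R1  ⇒  (1, 0)

rank = 2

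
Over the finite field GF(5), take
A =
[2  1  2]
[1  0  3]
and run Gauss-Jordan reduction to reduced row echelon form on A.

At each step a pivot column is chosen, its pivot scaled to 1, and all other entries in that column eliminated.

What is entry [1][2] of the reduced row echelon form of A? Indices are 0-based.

[1] R0 /= 2  ⇒  (1, 3, 1)
     R1 -= 1·R0  ⇒  (0, 2, 2)
[2] R1 /= 2  ⇒  (0, 1, 1)
     R0 -= 3·R1  ⇒  (1, 0, 3)

M[1][2] = 1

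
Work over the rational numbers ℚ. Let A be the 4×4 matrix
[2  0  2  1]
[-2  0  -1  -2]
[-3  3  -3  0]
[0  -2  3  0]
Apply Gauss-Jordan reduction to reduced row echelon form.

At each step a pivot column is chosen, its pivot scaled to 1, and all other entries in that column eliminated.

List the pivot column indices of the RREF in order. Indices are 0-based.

pivot columns: 0, 1, 2, 3

[1] R0 /= 2  ⇒  (1, 0, 1, 1/2)
     R1 -= -2·R0  ⇒  (0, 0, 1, -1)
     R2 -= -3·R0  ⇒  (0, 3, 0, 3/2)
[2] R1 <-> R2
[2] R1 /= 3  ⇒  (0, 1, 0, 1/2)
     R3 -= -2·R1  ⇒  (0, 0, 3, 1)
[3] R2 /= 1  ⇒  (0, 0, 1, -1)
     R0 -= 1·R2  ⇒  (1, 0, 0, 3/2)
     R3 -= 3·R2  ⇒  (0, 0, 0, 4)
[4] R3 /= 4  ⇒  (0, 0, 0, 1)
     R0 -= 3/2·R3  ⇒  (1, 0, 0, 0)
     R1 -= 1/2·R3  ⇒  (0, 1, 0, 0)
     R2 -= -1·R3  ⇒  (0, 0, 1, 0)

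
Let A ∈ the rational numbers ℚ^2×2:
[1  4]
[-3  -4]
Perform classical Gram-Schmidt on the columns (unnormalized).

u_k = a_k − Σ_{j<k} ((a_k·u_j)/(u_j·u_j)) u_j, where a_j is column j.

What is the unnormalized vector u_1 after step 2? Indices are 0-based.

u_1 = (12/5, 4/5)

Step 1: u_0 = a_0 = (1, -3).
Step 2: u_1 = a_1 − (8/5)·u_0 = (12/5, 4/5).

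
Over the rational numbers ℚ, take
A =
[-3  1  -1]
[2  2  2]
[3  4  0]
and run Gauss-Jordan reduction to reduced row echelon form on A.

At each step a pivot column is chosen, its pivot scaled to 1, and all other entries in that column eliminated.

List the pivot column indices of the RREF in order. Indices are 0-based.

[1] R0 /= -3  ⇒  (1, -1/3, 1/3)
     R1 -= 2·R0  ⇒  (0, 8/3, 4/3)
     R2 -= 3·R0  ⇒  (0, 5, -1)
[2] R1 /= 8/3  ⇒  (0, 1, 1/2)
     R0 -= -1/3·R1  ⇒  (1, 0, 1/2)
     R2 -= 5·R1  ⇒  (0, 0, -7/2)
[3] R2 /= -7/2  ⇒  (0, 0, 1)
     R0 -= 1/2·R2  ⇒  (1, 0, 0)
     R1 -= 1/2·R2  ⇒  (0, 1, 0)

pivot columns: 0, 1, 2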